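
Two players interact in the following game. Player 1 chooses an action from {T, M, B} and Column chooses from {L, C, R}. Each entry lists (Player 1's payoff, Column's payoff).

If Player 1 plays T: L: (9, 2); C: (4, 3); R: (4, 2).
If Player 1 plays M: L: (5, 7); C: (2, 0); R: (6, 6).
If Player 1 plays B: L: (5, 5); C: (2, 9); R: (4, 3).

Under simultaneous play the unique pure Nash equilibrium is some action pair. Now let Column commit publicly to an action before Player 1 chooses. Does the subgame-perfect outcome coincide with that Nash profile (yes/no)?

no

Work backward from Player 1's decision.
- L: Player 1 compares 9, 5, 5 and picks T; Column would get 2.
- C: Player 1 compares 4, 2, 2 and picks T; Column would get 3.
- R: Player 1 compares 4, 6, 4 and picks M; Column would get 6.
Maximizing over 2, 3, 6, Column chooses R. Subgame-perfect outcome: (M, R) with payoffs (6, 6).
For the simultaneous game, intersect best replies.
Player 1's best replies: L→T; C→T; R→M.
Column's best replies: T→C; M→L; B→C.
The unique mutual best reply is (T, C), giving (4, 3).
Sequential outcome (M, R) differs from the Nash profile (T, C).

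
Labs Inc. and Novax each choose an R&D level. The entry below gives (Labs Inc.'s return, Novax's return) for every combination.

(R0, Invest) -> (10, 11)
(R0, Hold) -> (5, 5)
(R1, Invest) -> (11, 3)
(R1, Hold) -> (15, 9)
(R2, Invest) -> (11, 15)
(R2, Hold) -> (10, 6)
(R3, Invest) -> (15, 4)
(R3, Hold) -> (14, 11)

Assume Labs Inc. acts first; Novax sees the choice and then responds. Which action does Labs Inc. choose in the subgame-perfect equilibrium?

R1

Solve by backward induction (Labs Inc. leads).
- R0: Novax compares 11, 5 and picks Invest; Labs Inc. would get 10.
- R1: Novax compares 3, 9 and picks Hold; Labs Inc. would get 15.
- R2: Novax compares 15, 6 and picks Invest; Labs Inc. would get 11.
- R3: Novax compares 4, 11 and picks Hold; Labs Inc. would get 14.
Maximizing over 10, 15, 11, 14, Labs Inc. chooses R1. Subgame-perfect outcome: (R1, Hold) with payoffs (15, 9).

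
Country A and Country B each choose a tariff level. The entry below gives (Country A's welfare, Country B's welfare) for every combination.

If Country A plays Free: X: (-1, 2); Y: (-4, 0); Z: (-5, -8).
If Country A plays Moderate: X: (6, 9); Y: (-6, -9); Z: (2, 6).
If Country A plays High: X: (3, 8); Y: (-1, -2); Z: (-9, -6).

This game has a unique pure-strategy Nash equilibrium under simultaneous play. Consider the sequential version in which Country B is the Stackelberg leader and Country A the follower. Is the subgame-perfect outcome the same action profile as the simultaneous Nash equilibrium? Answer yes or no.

yes

Backward induction with Country B moving first.
- X: Country A compares -1, 6, 3 and picks Moderate; Country B would get 9.
- Y: Country A compares -4, -6, -1 and picks High; Country B would get -2.
- Z: Country A compares -5, 2, -9 and picks Moderate; Country B would get 6.
Country B's induced payoffs are 9, -2, 6, so Country B commits to X. Subgame-perfect outcome: (Moderate, X) with payoffs (6, 9).
Now find the simultaneous Nash equilibrium.
Country A's best replies: X→Moderate; Y→High; Z→Moderate.
Country B's best replies: Free→X; Moderate→X; High→X.
Only (Moderate, X) has each player best-responding; Nash payoffs (6, 9).
Sequential outcome (Moderate, X) coincides with the Nash profile (Moderate, X).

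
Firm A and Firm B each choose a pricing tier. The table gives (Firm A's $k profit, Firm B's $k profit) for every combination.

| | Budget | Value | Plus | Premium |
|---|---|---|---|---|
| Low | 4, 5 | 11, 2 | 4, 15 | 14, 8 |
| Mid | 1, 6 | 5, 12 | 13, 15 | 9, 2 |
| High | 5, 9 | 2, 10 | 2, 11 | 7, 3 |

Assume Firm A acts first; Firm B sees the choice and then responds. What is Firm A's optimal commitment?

Solve by backward induction (Firm A leads).
- Low: BR = Plus, leader payoff 4.
- Mid: BR = Plus, leader payoff 13.
- High: BR = Plus, leader payoff 2.
Firm A's induced payoffs are 4, 13, 2, so Firm A commits to Mid. Subgame-perfect outcome: (Mid, Plus) with payoffs (13, 15).

Mid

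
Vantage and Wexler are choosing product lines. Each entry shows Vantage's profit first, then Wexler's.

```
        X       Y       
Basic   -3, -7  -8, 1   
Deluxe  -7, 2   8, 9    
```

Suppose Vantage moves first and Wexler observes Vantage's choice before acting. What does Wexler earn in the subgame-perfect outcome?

Wexler best-responds to each possible Vantage move:
- Basic: BR = Y, leader payoff -8.
- Deluxe: BR = Y, leader payoff 8.
Vantage's induced payoffs are -8, 8, so Vantage commits to Deluxe. Subgame-perfect outcome: (Deluxe, Y) with payoffs (8, 9).

9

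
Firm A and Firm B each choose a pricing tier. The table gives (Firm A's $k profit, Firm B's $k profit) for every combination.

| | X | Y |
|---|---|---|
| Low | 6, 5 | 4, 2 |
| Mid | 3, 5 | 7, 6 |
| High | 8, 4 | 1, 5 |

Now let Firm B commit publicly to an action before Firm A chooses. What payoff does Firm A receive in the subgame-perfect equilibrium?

Solve by backward induction (Firm B leads).
- X → Firm A plays High (best of 6, 3, 8); Firm B gets 4.
- Y → Firm A plays Mid (best of 4, 7, 1); Firm B gets 6.
Firm B's induced payoffs are 4, 6, so Firm B commits to Y. Subgame-perfect outcome: (Mid, Y) with payoffs (7, 6).

7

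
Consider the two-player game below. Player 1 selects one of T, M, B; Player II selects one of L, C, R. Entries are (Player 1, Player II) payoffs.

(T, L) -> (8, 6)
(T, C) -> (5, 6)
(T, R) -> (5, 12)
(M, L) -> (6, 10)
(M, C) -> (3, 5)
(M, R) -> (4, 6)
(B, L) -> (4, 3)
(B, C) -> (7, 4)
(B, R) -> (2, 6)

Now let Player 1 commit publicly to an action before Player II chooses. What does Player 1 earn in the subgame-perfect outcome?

Work backward from Player II's decision.
- T: BR = R, leader payoff 5.
- M: BR = L, leader payoff 6.
- B: BR = R, leader payoff 2.
Player 1's induced payoffs are 5, 6, 2, so Player 1 commits to M. Subgame-perfect outcome: (M, L) with payoffs (6, 10).

6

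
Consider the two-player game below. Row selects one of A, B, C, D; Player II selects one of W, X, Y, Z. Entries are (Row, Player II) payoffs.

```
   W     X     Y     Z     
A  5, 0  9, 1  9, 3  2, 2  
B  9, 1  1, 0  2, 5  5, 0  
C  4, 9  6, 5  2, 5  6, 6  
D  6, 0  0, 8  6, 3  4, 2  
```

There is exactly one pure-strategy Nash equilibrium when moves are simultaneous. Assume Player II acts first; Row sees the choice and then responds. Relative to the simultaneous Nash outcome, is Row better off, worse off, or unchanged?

Row best-responds to each possible Player II move:
- W: BR = B, leader payoff 1.
- X: BR = A, leader payoff 1.
- Y: BR = A, leader payoff 3.
- Z: BR = C, leader payoff 6.
Maximizing over 1, 1, 3, 6, Player II chooses Z. Subgame-perfect outcome: (C, Z) with payoffs (6, 6).
For the simultaneous game, intersect best replies.
Row's best replies: W→B; X→A; Y→A; Z→C.
Player II's best replies: A→Y; B→Y; C→W; D→X.
Only (A, Y) has each player best-responding; Nash payoffs (9, 3).
Row earns 6 sequentially versus 9 at the Nash outcome: worse off.

worse off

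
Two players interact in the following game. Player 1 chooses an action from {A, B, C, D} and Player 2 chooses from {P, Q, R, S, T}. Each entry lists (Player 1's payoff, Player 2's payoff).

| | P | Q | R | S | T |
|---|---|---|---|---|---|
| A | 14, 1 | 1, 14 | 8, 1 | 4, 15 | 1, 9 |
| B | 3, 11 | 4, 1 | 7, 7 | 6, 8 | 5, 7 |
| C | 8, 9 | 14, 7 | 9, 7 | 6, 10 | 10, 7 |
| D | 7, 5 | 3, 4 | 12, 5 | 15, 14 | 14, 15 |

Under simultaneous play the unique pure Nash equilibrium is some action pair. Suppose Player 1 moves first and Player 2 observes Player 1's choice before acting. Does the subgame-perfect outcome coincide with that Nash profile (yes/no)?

yes

Player 2 best-responds to each possible Player 1 move:
- A: BR = S, leader payoff 4.
- B: BR = P, leader payoff 3.
- C: BR = S, leader payoff 6.
- D: BR = T, leader payoff 14.
Player 1's induced payoffs are 4, 3, 6, 14, so Player 1 commits to D. Subgame-perfect outcome: (D, T) with payoffs (14, 15).
For the simultaneous game, intersect best replies.
Player 1's best replies: P→A; Q→C; R→D; S→D; T→D.
Player 2's best replies: A→S; B→P; C→S; D→T.
The unique mutual best reply is (D, T), giving (14, 15).
Sequential outcome (D, T) coincides with the Nash profile (D, T).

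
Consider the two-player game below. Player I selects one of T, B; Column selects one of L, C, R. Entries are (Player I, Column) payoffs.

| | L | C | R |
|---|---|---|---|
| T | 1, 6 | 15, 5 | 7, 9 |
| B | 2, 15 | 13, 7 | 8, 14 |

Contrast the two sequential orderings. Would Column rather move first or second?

first

If Player I leads: Column's best replies are T→R, B→L; Player I's induced payoffs 7, 2; outcome (T, R), payoffs (7, 9).
If Column leads: Player I's best replies are L→B, C→T, R→B; Column's induced payoffs 15, 5, 14; outcome (B, L), payoffs (2, 15).
Column gets 15 moving first and 9 moving second, so Column prefers to move first.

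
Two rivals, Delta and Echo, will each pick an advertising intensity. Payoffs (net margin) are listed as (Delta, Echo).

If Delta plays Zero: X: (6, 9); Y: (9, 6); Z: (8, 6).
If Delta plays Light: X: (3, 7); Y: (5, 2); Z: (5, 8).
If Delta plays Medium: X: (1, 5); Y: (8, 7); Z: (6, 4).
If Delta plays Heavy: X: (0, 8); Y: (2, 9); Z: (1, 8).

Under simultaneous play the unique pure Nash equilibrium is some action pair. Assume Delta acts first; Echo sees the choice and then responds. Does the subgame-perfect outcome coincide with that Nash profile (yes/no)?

Solve by backward induction (Delta leads).
- Zero → Echo plays X (best of 9, 6, 6); Delta gets 6.
- Light → Echo plays Z (best of 7, 2, 8); Delta gets 5.
- Medium → Echo plays Y (best of 5, 7, 4); Delta gets 8.
- Heavy → Echo plays Y (best of 8, 9, 8); Delta gets 2.
Maximizing over 6, 5, 8, 2, Delta chooses Medium. Subgame-perfect outcome: (Medium, Y) with payoffs (8, 7).
Now find the simultaneous Nash equilibrium.
Delta's best replies: X→Zero; Y→Zero; Z→Zero.
Echo's best replies: Zero→X; Light→Z; Medium→Y; Heavy→Y.
The unique mutual best reply is (Zero, X), giving (6, 9).
Sequential outcome (Medium, Y) differs from the Nash profile (Zero, X).

no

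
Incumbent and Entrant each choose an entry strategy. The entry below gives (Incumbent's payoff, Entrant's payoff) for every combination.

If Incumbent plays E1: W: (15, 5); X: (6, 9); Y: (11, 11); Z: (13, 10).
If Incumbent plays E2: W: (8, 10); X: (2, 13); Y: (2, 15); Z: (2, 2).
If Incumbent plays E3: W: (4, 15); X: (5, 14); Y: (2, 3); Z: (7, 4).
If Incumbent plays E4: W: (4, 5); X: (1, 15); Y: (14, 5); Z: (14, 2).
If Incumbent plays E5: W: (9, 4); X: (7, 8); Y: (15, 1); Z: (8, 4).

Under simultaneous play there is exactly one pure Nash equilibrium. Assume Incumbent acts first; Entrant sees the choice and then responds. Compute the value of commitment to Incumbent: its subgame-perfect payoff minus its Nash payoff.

Solve by backward induction (Incumbent leads).
- E1: BR = Y, leader payoff 11.
- E2: BR = Y, leader payoff 2.
- E3: BR = W, leader payoff 4.
- E4: BR = X, leader payoff 1.
- E5: BR = X, leader payoff 7.
Among 11, 2, 4, 1, 7, the best is 11 at E1. Subgame-perfect outcome: (E1, Y) with payoffs (11, 11).
Now find the simultaneous Nash equilibrium.
Incumbent's best replies: W→E1; X→E5; Y→E5; Z→E4.
Entrant's best replies: E1→Y; E2→Y; E3→W; E4→X; E5→X.
Only (E5, X) has each player best-responding; Nash payoffs (7, 8).
Incumbent's commitment gain: 11 − 7 = 4.

4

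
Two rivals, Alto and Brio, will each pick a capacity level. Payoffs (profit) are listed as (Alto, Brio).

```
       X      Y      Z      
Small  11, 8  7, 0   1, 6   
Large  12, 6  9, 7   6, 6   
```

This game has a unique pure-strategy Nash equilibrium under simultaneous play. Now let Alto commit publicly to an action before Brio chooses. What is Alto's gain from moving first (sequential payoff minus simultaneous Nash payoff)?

2

Solve by backward induction (Alto leads).
- Small → Brio plays X (best of 8, 0, 6); Alto gets 11.
- Large → Brio plays Y (best of 6, 7, 6); Alto gets 9.
Alto's induced payoffs are 11, 9, so Alto commits to Small. Subgame-perfect outcome: (Small, X) with payoffs (11, 8).
Now find the simultaneous Nash equilibrium.
Alto's best replies: X→Large; Y→Large; Z→Large.
Brio's best replies: Small→X; Large→Y.
Only (Large, Y) has each player best-responding; Nash payoffs (9, 7).
Alto's commitment gain: 11 − 9 = 2.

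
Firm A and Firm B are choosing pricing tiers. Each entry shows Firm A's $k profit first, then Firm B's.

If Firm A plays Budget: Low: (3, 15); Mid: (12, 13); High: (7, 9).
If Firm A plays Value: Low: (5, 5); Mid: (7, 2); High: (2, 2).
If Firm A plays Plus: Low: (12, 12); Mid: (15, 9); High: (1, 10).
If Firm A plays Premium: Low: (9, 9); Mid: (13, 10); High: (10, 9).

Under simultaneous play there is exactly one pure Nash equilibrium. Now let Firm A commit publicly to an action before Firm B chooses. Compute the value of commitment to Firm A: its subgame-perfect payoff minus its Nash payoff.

1

Work backward from Firm B's decision.
- Budget: Firm B compares 15, 13, 9 and picks Low; Firm A would get 3.
- Value: Firm B compares 5, 2, 2 and picks Low; Firm A would get 5.
- Plus: Firm B compares 12, 9, 10 and picks Low; Firm A would get 12.
- Premium: Firm B compares 9, 10, 9 and picks Mid; Firm A would get 13.
Among 3, 5, 12, 13, the best is 13 at Premium. Subgame-perfect outcome: (Premium, Mid) with payoffs (13, 10).
Now find the simultaneous Nash equilibrium.
Firm A's best replies: Low→Plus; Mid→Plus; High→Premium.
Firm B's best replies: Budget→Low; Value→Low; Plus→Low; Premium→Mid.
The unique mutual best reply is (Plus, Low), giving (12, 12).
Firm A's commitment gain: 13 − 12 = 1.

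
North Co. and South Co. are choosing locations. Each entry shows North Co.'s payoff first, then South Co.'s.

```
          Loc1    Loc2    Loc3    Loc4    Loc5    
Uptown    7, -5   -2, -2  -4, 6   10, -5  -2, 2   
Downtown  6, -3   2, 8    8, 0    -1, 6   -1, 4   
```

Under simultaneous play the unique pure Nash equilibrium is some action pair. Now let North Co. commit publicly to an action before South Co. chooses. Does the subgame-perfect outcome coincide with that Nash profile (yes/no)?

yes

Solve by backward induction (North Co. leads).
- Uptown → South Co. plays Loc3 (best of -5, -2, 6, -5, 2); North Co. gets -4.
- Downtown → South Co. plays Loc2 (best of -3, 8, 0, 6, 4); North Co. gets 2.
North Co.'s induced payoffs are -4, 2, so North Co. commits to Downtown. Subgame-perfect outcome: (Downtown, Loc2) with payoffs (2, 8).
For the simultaneous game, intersect best replies.
North Co.'s best replies: Loc1→Uptown; Loc2→Downtown; Loc3→Downtown; Loc4→Uptown; Loc5→Downtown.
South Co.'s best replies: Uptown→Loc3; Downtown→Loc2.
Only (Downtown, Loc2) has each player best-responding; Nash payoffs (2, 8).
Sequential outcome (Downtown, Loc2) coincides with the Nash profile (Downtown, Loc2).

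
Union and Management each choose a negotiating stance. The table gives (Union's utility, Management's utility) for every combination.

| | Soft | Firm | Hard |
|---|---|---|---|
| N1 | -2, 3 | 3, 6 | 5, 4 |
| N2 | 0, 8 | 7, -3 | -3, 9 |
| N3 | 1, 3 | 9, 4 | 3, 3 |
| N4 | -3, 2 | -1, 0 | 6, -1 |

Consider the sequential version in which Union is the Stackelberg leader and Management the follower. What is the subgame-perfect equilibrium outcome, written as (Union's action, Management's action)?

Backward induction with Union moving first.
- N1 → Management plays Firm (best of 3, 6, 4); Union gets 3.
- N2 → Management plays Hard (best of 8, -3, 9); Union gets -3.
- N3 → Management plays Firm (best of 3, 4, 3); Union gets 9.
- N4 → Management plays Soft (best of 2, 0, -1); Union gets -3.
Union's induced payoffs are 3, -3, 9, -3, so Union commits to N3. Subgame-perfect outcome: (N3, Firm) with payoffs (9, 4).

(N3, Firm)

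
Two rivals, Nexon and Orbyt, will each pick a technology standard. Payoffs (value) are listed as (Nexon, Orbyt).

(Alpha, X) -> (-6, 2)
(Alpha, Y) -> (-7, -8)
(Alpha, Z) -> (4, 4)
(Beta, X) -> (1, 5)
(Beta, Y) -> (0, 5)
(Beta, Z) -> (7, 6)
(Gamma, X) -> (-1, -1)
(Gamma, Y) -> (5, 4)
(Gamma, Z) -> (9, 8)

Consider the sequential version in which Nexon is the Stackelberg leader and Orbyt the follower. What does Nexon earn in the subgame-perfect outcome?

9

Work backward from Orbyt's decision.
- Alpha: BR = Z, leader payoff 4.
- Beta: BR = Z, leader payoff 7.
- Gamma: BR = Z, leader payoff 9.
Among 4, 7, 9, the best is 9 at Gamma. Subgame-perfect outcome: (Gamma, Z) with payoffs (9, 8).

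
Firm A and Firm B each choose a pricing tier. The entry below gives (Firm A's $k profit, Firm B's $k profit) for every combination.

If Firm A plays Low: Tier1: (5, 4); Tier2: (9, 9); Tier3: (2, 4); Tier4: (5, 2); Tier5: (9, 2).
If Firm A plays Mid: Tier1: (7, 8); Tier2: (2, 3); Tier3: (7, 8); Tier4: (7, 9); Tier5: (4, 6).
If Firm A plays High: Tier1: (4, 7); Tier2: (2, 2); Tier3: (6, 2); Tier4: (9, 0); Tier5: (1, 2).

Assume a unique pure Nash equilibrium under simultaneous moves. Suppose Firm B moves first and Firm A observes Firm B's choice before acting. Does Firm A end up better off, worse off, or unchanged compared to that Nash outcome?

unchanged

Backward induction with Firm B moving first.
- Tier1 → Firm A plays Mid (best of 5, 7, 4); Firm B gets 8.
- Tier2 → Firm A plays Low (best of 9, 2, 2); Firm B gets 9.
- Tier3 → Firm A plays Mid (best of 2, 7, 6); Firm B gets 8.
- Tier4 → Firm A plays High (best of 5, 7, 9); Firm B gets 0.
- Tier5 → Firm A plays Low (best of 9, 4, 1); Firm B gets 2.
Maximizing over 8, 9, 8, 0, 2, Firm B chooses Tier2. Subgame-perfect outcome: (Low, Tier2) with payoffs (9, 9).
Now find the simultaneous Nash equilibrium.
Firm A's best replies: Tier1→Mid; Tier2→Low; Tier3→Mid; Tier4→High; Tier5→Low.
Firm B's best replies: Low→Tier2; Mid→Tier4; High→Tier1.
The unique mutual best reply is (Low, Tier2), giving (9, 9).
Firm A earns 9 sequentially versus 9 at the Nash outcome: unchanged.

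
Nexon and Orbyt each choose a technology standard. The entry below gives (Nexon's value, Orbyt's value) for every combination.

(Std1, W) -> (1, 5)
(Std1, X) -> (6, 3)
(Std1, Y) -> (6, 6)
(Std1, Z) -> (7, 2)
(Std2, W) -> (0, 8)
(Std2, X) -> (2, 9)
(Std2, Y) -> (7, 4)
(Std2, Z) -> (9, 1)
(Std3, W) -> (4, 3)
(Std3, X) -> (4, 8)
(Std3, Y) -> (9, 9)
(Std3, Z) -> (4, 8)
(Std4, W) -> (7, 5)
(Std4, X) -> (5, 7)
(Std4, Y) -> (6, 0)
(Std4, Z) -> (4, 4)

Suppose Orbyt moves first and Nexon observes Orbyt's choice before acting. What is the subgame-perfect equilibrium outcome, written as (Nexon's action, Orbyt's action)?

(Std3, Y)

Work backward from Nexon's decision.
- W: Nexon compares 1, 0, 4, 7 and picks Std4; Orbyt would get 5.
- X: Nexon compares 6, 2, 4, 5 and picks Std1; Orbyt would get 3.
- Y: Nexon compares 6, 7, 9, 6 and picks Std3; Orbyt would get 9.
- Z: Nexon compares 7, 9, 4, 4 and picks Std2; Orbyt would get 1.
Orbyt's induced payoffs are 5, 3, 9, 1, so Orbyt commits to Y. Subgame-perfect outcome: (Std3, Y) with payoffs (9, 9).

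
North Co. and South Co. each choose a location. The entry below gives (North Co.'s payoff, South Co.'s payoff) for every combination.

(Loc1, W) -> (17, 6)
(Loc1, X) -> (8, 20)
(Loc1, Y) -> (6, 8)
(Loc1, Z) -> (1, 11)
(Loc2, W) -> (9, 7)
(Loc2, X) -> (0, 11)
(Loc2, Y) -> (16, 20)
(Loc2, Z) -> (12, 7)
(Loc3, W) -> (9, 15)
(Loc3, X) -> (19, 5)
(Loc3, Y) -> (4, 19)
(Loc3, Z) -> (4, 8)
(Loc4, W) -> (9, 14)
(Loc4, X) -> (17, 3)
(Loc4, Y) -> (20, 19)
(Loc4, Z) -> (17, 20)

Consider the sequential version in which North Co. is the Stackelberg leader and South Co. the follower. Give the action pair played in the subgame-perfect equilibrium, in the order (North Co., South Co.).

Solve by backward induction (North Co. leads).
- Loc1: BR = X, leader payoff 8.
- Loc2: BR = Y, leader payoff 16.
- Loc3: BR = Y, leader payoff 4.
- Loc4: BR = Z, leader payoff 17.
North Co.'s induced payoffs are 8, 16, 4, 17, so North Co. commits to Loc4. Subgame-perfect outcome: (Loc4, Z) with payoffs (17, 20).

(Loc4, Z)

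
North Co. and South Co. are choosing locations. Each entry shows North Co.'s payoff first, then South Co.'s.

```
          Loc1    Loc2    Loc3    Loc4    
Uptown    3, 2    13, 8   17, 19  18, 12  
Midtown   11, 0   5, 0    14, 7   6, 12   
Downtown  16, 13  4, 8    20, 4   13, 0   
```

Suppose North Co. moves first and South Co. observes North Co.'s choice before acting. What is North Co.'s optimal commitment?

Backward induction with North Co. moving first.
- Uptown: BR = Loc3, leader payoff 17.
- Midtown: BR = Loc4, leader payoff 6.
- Downtown: BR = Loc1, leader payoff 16.
Among 17, 6, 16, the best is 17 at Uptown. Subgame-perfect outcome: (Uptown, Loc3) with payoffs (17, 19).

Uptown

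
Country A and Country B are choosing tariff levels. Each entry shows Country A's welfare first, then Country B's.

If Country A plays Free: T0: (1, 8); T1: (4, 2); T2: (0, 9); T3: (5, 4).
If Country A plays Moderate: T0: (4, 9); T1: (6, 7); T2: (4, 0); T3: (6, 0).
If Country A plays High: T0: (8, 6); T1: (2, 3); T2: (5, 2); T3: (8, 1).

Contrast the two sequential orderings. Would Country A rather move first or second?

If Country A leads: Country B's best replies are Free→T2, Moderate→T0, High→T0; Country A's induced payoffs 0, 4, 8; outcome (High, T0), payoffs (8, 6).
If Country B leads: Country A's best replies are T0→High, T1→Moderate, T2→High, T3→High; Country B's induced payoffs 6, 7, 2, 1; outcome (Moderate, T1), payoffs (6, 7).
Country A gets 8 moving first and 6 moving second, so Country A prefers to move first.

first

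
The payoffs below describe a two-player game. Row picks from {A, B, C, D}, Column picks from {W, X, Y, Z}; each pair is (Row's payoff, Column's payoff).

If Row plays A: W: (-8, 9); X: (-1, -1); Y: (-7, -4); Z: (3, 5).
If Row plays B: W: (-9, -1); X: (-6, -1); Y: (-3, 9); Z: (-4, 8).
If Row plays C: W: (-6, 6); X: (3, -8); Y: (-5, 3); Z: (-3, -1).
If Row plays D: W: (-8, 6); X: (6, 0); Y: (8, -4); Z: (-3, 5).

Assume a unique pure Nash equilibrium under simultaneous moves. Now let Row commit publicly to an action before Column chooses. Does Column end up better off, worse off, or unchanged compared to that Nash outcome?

Backward induction with Row moving first.
- A → Column plays W (best of 9, -1, -4, 5); Row gets -8.
- B → Column plays Y (best of -1, -1, 9, 8); Row gets -3.
- C → Column plays W (best of 6, -8, 3, -1); Row gets -6.
- D → Column plays W (best of 6, 0, -4, 5); Row gets -8.
Row's induced payoffs are -8, -3, -6, -8, so Row commits to B. Subgame-perfect outcome: (B, Y) with payoffs (-3, 9).
Under simultaneous play:
Row's best replies: W→C; X→D; Y→D; Z→A.
Column's best replies: A→W; B→Y; C→W; D→W.
The unique mutual best reply is (C, W), giving (-6, 6).
Column earns 9 sequentially versus 6 at the Nash outcome: better off.

better off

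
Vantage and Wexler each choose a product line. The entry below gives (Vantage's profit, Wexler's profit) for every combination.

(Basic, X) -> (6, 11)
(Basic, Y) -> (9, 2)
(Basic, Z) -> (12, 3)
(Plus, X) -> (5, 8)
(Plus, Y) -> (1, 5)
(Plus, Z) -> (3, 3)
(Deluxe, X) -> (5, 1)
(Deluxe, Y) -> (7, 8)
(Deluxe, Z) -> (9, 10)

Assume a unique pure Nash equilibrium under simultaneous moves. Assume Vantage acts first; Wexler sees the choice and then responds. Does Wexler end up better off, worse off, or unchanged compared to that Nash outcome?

Solve by backward induction (Vantage leads).
- Basic: Wexler compares 11, 2, 3 and picks X; Vantage would get 6.
- Plus: Wexler compares 8, 5, 3 and picks X; Vantage would get 5.
- Deluxe: Wexler compares 1, 8, 10 and picks Z; Vantage would get 9.
Vantage's induced payoffs are 6, 5, 9, so Vantage commits to Deluxe. Subgame-perfect outcome: (Deluxe, Z) with payoffs (9, 10).
Now find the simultaneous Nash equilibrium.
Vantage's best replies: X→Basic; Y→Basic; Z→Basic.
Wexler's best replies: Basic→X; Plus→X; Deluxe→Z.
Only (Basic, X) has each player best-responding; Nash payoffs (6, 11).
Wexler earns 10 sequentially versus 11 at the Nash outcome: worse off.

worse off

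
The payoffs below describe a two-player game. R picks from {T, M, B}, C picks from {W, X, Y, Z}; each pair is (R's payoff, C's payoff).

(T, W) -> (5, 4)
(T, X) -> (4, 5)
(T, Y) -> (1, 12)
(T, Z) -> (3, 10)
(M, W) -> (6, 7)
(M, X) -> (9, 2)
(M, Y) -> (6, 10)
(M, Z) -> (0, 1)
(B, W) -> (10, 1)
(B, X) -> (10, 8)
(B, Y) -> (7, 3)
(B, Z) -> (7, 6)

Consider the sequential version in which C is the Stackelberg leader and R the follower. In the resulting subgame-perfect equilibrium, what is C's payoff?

8

Backward induction with C moving first.
- W: BR = B, leader payoff 1.
- X: BR = B, leader payoff 8.
- Y: BR = B, leader payoff 3.
- Z: BR = B, leader payoff 6.
C's induced payoffs are 1, 8, 3, 6, so C commits to X. Subgame-perfect outcome: (B, X) with payoffs (10, 8).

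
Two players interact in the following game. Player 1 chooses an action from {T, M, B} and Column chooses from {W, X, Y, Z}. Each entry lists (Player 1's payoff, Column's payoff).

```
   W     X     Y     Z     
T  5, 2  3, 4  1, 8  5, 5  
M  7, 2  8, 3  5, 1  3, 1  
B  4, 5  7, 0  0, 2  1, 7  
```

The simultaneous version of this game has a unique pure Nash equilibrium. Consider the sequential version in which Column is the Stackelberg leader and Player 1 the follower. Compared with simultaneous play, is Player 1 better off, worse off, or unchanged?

Backward induction with Column moving first.
- W: Player 1 compares 5, 7, 4 and picks M; Column would get 2.
- X: Player 1 compares 3, 8, 7 and picks M; Column would get 3.
- Y: Player 1 compares 1, 5, 0 and picks M; Column would get 1.
- Z: Player 1 compares 5, 3, 1 and picks T; Column would get 5.
Column's induced payoffs are 2, 3, 1, 5, so Column commits to Z. Subgame-perfect outcome: (T, Z) with payoffs (5, 5).
Now find the simultaneous Nash equilibrium.
Player 1's best replies: W→M; X→M; Y→M; Z→T.
Column's best replies: T→Y; M→X; B→Z.
The unique mutual best reply is (M, X), giving (8, 3).
Player 1 earns 5 sequentially versus 8 at the Nash outcome: worse off.

worse off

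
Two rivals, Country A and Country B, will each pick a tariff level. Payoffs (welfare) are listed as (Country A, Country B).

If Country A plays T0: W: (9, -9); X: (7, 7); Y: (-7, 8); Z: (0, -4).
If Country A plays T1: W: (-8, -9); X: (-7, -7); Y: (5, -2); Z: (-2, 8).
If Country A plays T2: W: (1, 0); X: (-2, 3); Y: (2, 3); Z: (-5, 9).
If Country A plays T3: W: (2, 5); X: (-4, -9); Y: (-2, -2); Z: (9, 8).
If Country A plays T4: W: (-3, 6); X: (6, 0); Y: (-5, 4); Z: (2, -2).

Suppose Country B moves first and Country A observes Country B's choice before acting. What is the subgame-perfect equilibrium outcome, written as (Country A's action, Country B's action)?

Work backward from Country A's decision.
- W → Country A plays T0 (best of 9, -8, 1, 2, -3); Country B gets -9.
- X → Country A plays T0 (best of 7, -7, -2, -4, 6); Country B gets 7.
- Y → Country A plays T1 (best of -7, 5, 2, -2, -5); Country B gets -2.
- Z → Country A plays T3 (best of 0, -2, -5, 9, 2); Country B gets 8.
Among -9, 7, -2, 8, the best is 8 at Z. Subgame-perfect outcome: (T3, Z) with payoffs (9, 8).

(T3, Z)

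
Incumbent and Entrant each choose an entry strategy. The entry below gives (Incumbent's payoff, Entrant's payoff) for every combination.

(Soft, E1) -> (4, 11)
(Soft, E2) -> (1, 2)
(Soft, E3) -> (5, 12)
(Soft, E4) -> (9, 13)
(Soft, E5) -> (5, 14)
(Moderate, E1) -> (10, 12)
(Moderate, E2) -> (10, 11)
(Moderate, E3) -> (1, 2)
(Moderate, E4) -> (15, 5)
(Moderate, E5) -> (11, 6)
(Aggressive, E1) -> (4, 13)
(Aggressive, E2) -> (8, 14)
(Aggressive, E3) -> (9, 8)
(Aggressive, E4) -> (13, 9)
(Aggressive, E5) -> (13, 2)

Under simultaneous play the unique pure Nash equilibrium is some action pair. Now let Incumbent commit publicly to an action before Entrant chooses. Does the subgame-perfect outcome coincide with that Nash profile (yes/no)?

Entrant best-responds to each possible Incumbent move:
- Soft → Entrant plays E5 (best of 11, 2, 12, 13, 14); Incumbent gets 5.
- Moderate → Entrant plays E1 (best of 12, 11, 2, 5, 6); Incumbent gets 10.
- Aggressive → Entrant plays E2 (best of 13, 14, 8, 9, 2); Incumbent gets 8.
Maximizing over 5, 10, 8, Incumbent chooses Moderate. Subgame-perfect outcome: (Moderate, E1) with payoffs (10, 12).
Now find the simultaneous Nash equilibrium.
Incumbent's best replies: E1→Moderate; E2→Moderate; E3→Aggressive; E4→Moderate; E5→Aggressive.
Entrant's best replies: Soft→E5; Moderate→E1; Aggressive→E2.
Only (Moderate, E1) has each player best-responding; Nash payoffs (10, 12).
Sequential outcome (Moderate, E1) coincides with the Nash profile (Moderate, E1).

yes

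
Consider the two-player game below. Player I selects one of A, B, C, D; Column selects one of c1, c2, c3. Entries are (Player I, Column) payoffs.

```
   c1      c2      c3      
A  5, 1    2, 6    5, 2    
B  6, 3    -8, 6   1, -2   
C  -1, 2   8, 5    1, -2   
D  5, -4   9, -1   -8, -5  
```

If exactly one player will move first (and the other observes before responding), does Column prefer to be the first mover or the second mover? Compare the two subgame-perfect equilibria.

If Player I leads: Column's best replies are A→c2, B→c2, C→c2, D→c2; Player I's induced payoffs 2, -8, 8, 9; outcome (D, c2), payoffs (9, -1).
If Column leads: Player I's best replies are c1→B, c2→D, c3→A; Column's induced payoffs 3, -1, 2; outcome (B, c1), payoffs (6, 3).
Column gets 3 moving first and -1 moving second, so Column prefers to move first.

first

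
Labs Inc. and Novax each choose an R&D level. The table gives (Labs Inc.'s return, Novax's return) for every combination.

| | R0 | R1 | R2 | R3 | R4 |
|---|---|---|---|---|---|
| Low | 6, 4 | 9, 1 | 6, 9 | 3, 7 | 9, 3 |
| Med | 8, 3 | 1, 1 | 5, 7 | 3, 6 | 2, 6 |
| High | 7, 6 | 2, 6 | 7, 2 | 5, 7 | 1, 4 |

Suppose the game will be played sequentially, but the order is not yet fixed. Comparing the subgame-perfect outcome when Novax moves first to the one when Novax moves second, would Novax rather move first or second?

If Labs Inc. leads: Novax's best replies are Low→R2, Med→R2, High→R3; Labs Inc.'s induced payoffs 6, 5, 5; outcome (Low, R2), payoffs (6, 9).
If Novax leads: Labs Inc.'s best replies are R0→Med, R1→Low, R2→High, R3→High, R4→Low; Novax's induced payoffs 3, 1, 2, 7, 3; outcome (High, R3), payoffs (5, 7).
Novax gets 7 moving first and 9 moving second, so Novax prefers to move second.

second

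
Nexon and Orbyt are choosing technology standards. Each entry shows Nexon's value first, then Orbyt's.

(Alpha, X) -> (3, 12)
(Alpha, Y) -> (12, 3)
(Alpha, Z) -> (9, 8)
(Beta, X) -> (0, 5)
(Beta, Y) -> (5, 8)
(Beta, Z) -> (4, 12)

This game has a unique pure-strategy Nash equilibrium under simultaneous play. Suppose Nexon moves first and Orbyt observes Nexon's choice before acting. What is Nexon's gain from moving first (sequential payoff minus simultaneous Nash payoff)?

Work backward from Orbyt's decision.
- Alpha: BR = X, leader payoff 3.
- Beta: BR = Z, leader payoff 4.
Among 3, 4, the best is 4 at Beta. Subgame-perfect outcome: (Beta, Z) with payoffs (4, 12).
For the simultaneous game, intersect best replies.
Nexon's best replies: X→Alpha; Y→Alpha; Z→Alpha.
Orbyt's best replies: Alpha→X; Beta→Z.
The unique mutual best reply is (Alpha, X), giving (3, 12).
Nexon's commitment gain: 4 − 3 = 1.

1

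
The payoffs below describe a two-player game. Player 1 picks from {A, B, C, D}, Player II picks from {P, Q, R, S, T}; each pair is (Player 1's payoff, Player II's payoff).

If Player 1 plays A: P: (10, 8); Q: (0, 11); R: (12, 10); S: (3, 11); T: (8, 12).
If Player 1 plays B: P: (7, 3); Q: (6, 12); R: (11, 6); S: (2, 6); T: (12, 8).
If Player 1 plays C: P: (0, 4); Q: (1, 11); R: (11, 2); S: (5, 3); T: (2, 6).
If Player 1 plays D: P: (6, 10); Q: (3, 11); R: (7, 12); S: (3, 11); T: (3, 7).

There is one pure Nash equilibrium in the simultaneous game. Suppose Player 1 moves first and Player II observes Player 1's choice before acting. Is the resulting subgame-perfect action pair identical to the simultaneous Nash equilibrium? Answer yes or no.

no

Player II best-responds to each possible Player 1 move:
- A → Player II plays T (best of 8, 11, 10, 11, 12); Player 1 gets 8.
- B → Player II plays Q (best of 3, 12, 6, 6, 8); Player 1 gets 6.
- C → Player II plays Q (best of 4, 11, 2, 3, 6); Player 1 gets 1.
- D → Player II plays R (best of 10, 11, 12, 11, 7); Player 1 gets 7.
Among 8, 6, 1, 7, the best is 8 at A. Subgame-perfect outcome: (A, T) with payoffs (8, 12).
For the simultaneous game, intersect best replies.
Player 1's best replies: P→A; Q→B; R→A; S→C; T→B.
Player II's best replies: A→T; B→Q; C→Q; D→R.
The unique mutual best reply is (B, Q), giving (6, 12).
Sequential outcome (A, T) differs from the Nash profile (B, Q).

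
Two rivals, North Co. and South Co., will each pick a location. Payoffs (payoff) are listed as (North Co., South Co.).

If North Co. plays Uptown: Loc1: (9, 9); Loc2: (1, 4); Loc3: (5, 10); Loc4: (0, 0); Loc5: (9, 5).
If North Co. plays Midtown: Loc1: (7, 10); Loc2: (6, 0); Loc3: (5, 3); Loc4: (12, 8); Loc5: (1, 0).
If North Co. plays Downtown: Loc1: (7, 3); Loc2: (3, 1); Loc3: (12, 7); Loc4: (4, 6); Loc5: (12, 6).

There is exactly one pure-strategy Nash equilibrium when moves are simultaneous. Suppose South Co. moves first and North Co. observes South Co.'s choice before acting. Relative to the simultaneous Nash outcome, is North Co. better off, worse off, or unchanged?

worse off

North Co. best-responds to each possible South Co. move:
- Loc1: BR = Uptown, leader payoff 9.
- Loc2: BR = Midtown, leader payoff 0.
- Loc3: BR = Downtown, leader payoff 7.
- Loc4: BR = Midtown, leader payoff 8.
- Loc5: BR = Downtown, leader payoff 6.
Maximizing over 9, 0, 7, 8, 6, South Co. chooses Loc1. Subgame-perfect outcome: (Uptown, Loc1) with payoffs (9, 9).
Under simultaneous play:
North Co.'s best replies: Loc1→Uptown; Loc2→Midtown; Loc3→Downtown; Loc4→Midtown; Loc5→Downtown.
South Co.'s best replies: Uptown→Loc3; Midtown→Loc1; Downtown→Loc3.
Only (Downtown, Loc3) has each player best-responding; Nash payoffs (12, 7).
North Co. earns 9 sequentially versus 12 at the Nash outcome: worse off.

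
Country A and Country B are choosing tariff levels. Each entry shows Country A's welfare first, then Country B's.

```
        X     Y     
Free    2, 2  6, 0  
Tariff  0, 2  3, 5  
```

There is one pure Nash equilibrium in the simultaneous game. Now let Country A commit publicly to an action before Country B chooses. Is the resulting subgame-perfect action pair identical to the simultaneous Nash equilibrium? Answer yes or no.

no

Work backward from Country B's decision.
- Free: BR = X, leader payoff 2.
- Tariff: BR = Y, leader payoff 3.
Country A's induced payoffs are 2, 3, so Country A commits to Tariff. Subgame-perfect outcome: (Tariff, Y) with payoffs (3, 5).
For the simultaneous game, intersect best replies.
Country A's best replies: X→Free; Y→Free.
Country B's best replies: Free→X; Tariff→Y.
Only (Free, X) has each player best-responding; Nash payoffs (2, 2).
Sequential outcome (Tariff, Y) differs from the Nash profile (Free, X).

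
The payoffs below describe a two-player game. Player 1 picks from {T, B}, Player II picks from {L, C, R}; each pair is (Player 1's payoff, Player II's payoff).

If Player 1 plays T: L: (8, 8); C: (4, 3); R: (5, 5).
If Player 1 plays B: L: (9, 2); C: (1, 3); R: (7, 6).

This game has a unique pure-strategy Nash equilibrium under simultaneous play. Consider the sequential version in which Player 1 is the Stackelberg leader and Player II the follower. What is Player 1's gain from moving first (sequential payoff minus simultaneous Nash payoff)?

1

Solve by backward induction (Player 1 leads).
- T → Player II plays L (best of 8, 3, 5); Player 1 gets 8.
- B → Player II plays R (best of 2, 3, 6); Player 1 gets 7.
Player 1's induced payoffs are 8, 7, so Player 1 commits to T. Subgame-perfect outcome: (T, L) with payoffs (8, 8).
For the simultaneous game, intersect best replies.
Player 1's best replies: L→B; C→T; R→B.
Player II's best replies: T→L; B→R.
The unique mutual best reply is (B, R), giving (7, 6).
Player 1's commitment gain: 8 − 7 = 1.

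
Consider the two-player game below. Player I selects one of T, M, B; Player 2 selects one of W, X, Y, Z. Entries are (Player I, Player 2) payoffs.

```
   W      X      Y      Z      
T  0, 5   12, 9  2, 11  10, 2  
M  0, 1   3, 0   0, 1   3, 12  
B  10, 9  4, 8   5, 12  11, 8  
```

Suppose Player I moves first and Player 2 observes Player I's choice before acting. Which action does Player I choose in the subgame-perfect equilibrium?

Backward induction with Player I moving first.
- T: Player 2 compares 5, 9, 11, 2 and picks Y; Player I would get 2.
- M: Player 2 compares 1, 0, 1, 12 and picks Z; Player I would get 3.
- B: Player 2 compares 9, 8, 12, 8 and picks Y; Player I would get 5.
Among 2, 3, 5, the best is 5 at B. Subgame-perfect outcome: (B, Y) with payoffs (5, 12).

B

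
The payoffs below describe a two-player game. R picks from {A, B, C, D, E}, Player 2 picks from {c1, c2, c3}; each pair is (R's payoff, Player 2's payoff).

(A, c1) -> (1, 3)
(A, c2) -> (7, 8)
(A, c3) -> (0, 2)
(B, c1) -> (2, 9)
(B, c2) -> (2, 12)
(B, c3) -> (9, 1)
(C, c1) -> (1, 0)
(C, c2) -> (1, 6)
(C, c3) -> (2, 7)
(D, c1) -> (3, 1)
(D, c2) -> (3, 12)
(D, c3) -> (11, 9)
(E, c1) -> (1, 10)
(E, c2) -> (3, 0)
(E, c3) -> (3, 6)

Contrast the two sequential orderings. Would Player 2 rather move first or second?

first

If R leads: Player 2's best replies are A→c2, B→c2, C→c3, D→c2, E→c1; R's induced payoffs 7, 2, 2, 3, 1; outcome (A, c2), payoffs (7, 8).
If Player 2 leads: R's best replies are c1→D, c2→A, c3→D; Player 2's induced payoffs 1, 8, 9; outcome (D, c3), payoffs (11, 9).
Player 2 gets 9 moving first and 8 moving second, so Player 2 prefers to move first.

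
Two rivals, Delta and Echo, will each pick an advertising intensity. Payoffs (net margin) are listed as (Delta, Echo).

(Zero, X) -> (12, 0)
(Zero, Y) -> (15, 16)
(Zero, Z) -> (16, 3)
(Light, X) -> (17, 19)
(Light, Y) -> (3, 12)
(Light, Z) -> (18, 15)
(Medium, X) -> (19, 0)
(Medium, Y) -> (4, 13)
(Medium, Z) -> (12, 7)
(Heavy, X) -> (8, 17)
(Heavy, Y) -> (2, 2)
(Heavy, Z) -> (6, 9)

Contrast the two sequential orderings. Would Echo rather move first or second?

If Delta leads: Echo's best replies are Zero→Y, Light→X, Medium→Y, Heavy→X; Delta's induced payoffs 15, 17, 4, 8; outcome (Light, X), payoffs (17, 19).
If Echo leads: Delta's best replies are X→Medium, Y→Zero, Z→Light; Echo's induced payoffs 0, 16, 15; outcome (Zero, Y), payoffs (15, 16).
Echo gets 16 moving first and 19 moving second, so Echo prefers to move second.

second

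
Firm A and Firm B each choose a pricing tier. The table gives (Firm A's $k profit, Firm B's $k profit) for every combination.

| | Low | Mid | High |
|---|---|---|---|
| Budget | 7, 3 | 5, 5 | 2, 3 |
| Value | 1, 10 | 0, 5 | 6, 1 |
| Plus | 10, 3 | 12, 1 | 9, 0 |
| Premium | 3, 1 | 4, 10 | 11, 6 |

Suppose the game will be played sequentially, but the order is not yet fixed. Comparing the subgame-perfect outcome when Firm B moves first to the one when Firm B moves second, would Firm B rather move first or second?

If Firm A leads: Firm B's best replies are Budget→Mid, Value→Low, Plus→Low, Premium→Mid; Firm A's induced payoffs 5, 1, 10, 4; outcome (Plus, Low), payoffs (10, 3).
If Firm B leads: Firm A's best replies are Low→Plus, Mid→Plus, High→Premium; Firm B's induced payoffs 3, 1, 6; outcome (Premium, High), payoffs (11, 6).
Firm B gets 6 moving first and 3 moving second, so Firm B prefers to move first.

first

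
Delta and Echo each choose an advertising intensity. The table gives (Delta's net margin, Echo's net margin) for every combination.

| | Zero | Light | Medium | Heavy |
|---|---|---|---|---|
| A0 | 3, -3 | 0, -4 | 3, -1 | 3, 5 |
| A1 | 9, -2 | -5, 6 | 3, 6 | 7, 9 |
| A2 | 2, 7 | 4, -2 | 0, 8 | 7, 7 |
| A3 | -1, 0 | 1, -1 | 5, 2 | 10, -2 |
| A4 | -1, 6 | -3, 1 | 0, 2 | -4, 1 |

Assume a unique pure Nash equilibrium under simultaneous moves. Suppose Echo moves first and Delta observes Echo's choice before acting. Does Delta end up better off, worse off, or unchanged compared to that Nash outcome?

Work backward from Delta's decision.
- Zero: Delta compares 3, 9, 2, -1, -1 and picks A1; Echo would get -2.
- Light: Delta compares 0, -5, 4, 1, -3 and picks A2; Echo would get -2.
- Medium: Delta compares 3, 3, 0, 5, 0 and picks A3; Echo would get 2.
- Heavy: Delta compares 3, 7, 7, 10, -4 and picks A3; Echo would get -2.
Echo's induced payoffs are -2, -2, 2, -2, so Echo commits to Medium. Subgame-perfect outcome: (A3, Medium) with payoffs (5, 2).
Now find the simultaneous Nash equilibrium.
Delta's best replies: Zero→A1; Light→A2; Medium→A3; Heavy→A3.
Echo's best replies: A0→Heavy; A1→Heavy; A2→Medium; A3→Medium; A4→Zero.
The unique mutual best reply is (A3, Medium), giving (5, 2).
Delta earns 5 sequentially versus 5 at the Nash outcome: unchanged.

unchanged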